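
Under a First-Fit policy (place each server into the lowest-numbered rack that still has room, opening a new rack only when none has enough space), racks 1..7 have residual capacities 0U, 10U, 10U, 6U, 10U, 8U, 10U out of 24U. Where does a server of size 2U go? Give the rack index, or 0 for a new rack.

2

Racks with room: rack 2 (10U), rack 3 (10U), rack 4 (6U), rack 5 (10U), rack 6 (8U), rack 7 (10U).
The first with room is rack 2.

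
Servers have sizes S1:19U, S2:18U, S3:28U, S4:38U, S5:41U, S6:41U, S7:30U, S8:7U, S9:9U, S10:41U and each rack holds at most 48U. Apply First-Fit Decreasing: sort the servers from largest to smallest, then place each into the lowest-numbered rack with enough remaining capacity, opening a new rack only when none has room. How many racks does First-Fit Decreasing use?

Sorted descending: 41, 41, 41, 38, 30, 28, 19, 18, 9, 7.
41U → rack 1 (remaining 7U)
41U → rack 2 (remaining 7U)
41U → rack 3 (remaining 7U)
38U → rack 4 (remaining 10U)
30U → rack 5 (remaining 18U)
28U → rack 6 (remaining 20U)
19U → rack 6 (remaining 1U)
18U → rack 5 (remaining 0U)
9U → rack 4 (remaining 1U)
7U → rack 1 (remaining 0U)
Final racks: [41,7] [41] [41] [38,9] [30,18] [28,19].

6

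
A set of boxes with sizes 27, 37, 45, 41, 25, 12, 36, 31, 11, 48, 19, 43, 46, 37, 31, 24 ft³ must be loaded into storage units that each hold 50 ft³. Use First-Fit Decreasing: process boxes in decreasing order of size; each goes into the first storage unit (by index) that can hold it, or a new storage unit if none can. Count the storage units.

Sorted descending: 48, 46, 45, 43, 41, 37, 37, 36, 31, 31, 27, 25, 24, 19, 12, 11.
48 ft³ → storage unit 1 (remaining 2 ft³)
46 ft³ → storage unit 2 (remaining 4 ft³)
45 ft³ → storage unit 3 (remaining 5 ft³)
43 ft³ → storage unit 4 (remaining 7 ft³)
41 ft³ → storage unit 5 (remaining 9 ft³)
37 ft³ → storage unit 6 (remaining 13 ft³)
37 ft³ → storage unit 7 (remaining 13 ft³)
36 ft³ → storage unit 8 (remaining 14 ft³)
31 ft³ → storage unit 9 (remaining 19 ft³)
31 ft³ → storage unit 10 (remaining 19 ft³)
27 ft³ → storage unit 11 (remaining 23 ft³)
25 ft³ → storage unit 12 (remaining 25 ft³)
24 ft³ → storage unit 12 (remaining 1 ft³)
19 ft³ → storage unit 9 (remaining 0 ft³)
12 ft³ → storage unit 6 (remaining 1 ft³)
11 ft³ → storage unit 7 (remaining 2 ft³)
Final storage units: [48] [46] [45] [43] [41] [37,12] [37,11] [36] [31,19] [31] [27] [25,24].

12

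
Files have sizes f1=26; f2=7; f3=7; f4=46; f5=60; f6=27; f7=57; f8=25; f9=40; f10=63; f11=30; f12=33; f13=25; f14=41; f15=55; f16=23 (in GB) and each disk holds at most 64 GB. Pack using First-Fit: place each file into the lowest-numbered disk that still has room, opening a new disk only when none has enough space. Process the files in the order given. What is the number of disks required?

Put f1 (26 GB) in disk 1; 38 GB remain.
Put f2 (7 GB) in disk 1; 31 GB remain.
Put f3 (7 GB) in disk 1; 24 GB remain.
Put f4 (46 GB) in disk 2; 18 GB remain.
Put f5 (60 GB) in disk 3; 4 GB remain.
Put f6 (27 GB) in disk 4; 37 GB remain.
Put f7 (57 GB) in disk 5; 7 GB remain.
Put f8 (25 GB) in disk 4; 12 GB remain.
Put f9 (40 GB) in disk 6; 24 GB remain.
Put f10 (63 GB) in disk 7; 1 GB remain.
Put f11 (30 GB) in disk 8; 34 GB remain.
Put f12 (33 GB) in disk 8; 1 GB remain.
Put f13 (25 GB) in disk 9; 39 GB remain.
Put f14 (41 GB) in disk 10; 23 GB remain.
Put f15 (55 GB) in disk 11; 9 GB remain.
Put f16 (23 GB) in disk 1; 1 GB remain.
Final disks: [26,7,7,23] [46] [60] [27,25] [57] [40] [63] [30,33] [25] [41] [55].

11 disks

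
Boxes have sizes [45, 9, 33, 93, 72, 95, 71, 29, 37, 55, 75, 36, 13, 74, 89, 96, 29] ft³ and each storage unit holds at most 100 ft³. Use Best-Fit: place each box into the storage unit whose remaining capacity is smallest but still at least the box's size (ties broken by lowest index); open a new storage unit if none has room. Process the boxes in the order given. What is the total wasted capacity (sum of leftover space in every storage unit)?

45 ft³ → storage unit 1 (remaining 55 ft³)
9 ft³ → storage unit 1 (remaining 46 ft³)
33 ft³ → storage unit 1 (remaining 13 ft³)
93 ft³ → storage unit 2 (remaining 7 ft³)
72 ft³ → storage unit 3 (remaining 28 ft³)
95 ft³ → storage unit 4 (remaining 5 ft³)
71 ft³ → storage unit 5 (remaining 29 ft³)
29 ft³ → storage unit 5 (remaining 0 ft³)
37 ft³ → storage unit 6 (remaining 63 ft³)
55 ft³ → storage unit 6 (remaining 8 ft³)
75 ft³ → storage unit 7 (remaining 25 ft³)
36 ft³ → storage unit 8 (remaining 64 ft³)
13 ft³ → storage unit 1 (remaining 0 ft³)
74 ft³ → storage unit 9 (remaining 26 ft³)
89 ft³ → storage unit 10 (remaining 11 ft³)
96 ft³ → storage unit 11 (remaining 4 ft³)
29 ft³ → storage unit 8 (remaining 35 ft³)
11 storage units × 100 ft³ = 1100 ft³; used 951 ft³; unused 149 ft³.

149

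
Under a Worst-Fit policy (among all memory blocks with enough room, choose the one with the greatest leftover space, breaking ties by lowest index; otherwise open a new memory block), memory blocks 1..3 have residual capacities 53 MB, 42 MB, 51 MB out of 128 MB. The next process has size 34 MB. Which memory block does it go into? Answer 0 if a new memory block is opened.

1

Memory blocks with room: memory block 1 (53 MB), memory block 2 (42 MB), memory block 3 (51 MB).
Most room is memory block 1 with 53 MB free.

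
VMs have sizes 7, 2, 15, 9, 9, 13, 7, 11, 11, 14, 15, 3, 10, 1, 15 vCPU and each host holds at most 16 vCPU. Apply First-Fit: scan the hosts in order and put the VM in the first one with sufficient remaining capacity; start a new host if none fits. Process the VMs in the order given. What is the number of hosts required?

11

host 1: place 7 vCPU, 9 vCPU left
host 1: place 2 vCPU, 7 vCPU left
host 2: place 15 vCPU, 1 vCPU left
host 3: place 9 vCPU, 7 vCPU left
host 4: place 9 vCPU, 7 vCPU left
host 5: place 13 vCPU, 3 vCPU left
host 1: place 7 vCPU, 0 vCPU left
host 6: place 11 vCPU, 5 vCPU left
host 7: place 11 vCPU, 5 vCPU left
host 8: place 14 vCPU, 2 vCPU left
host 9: place 15 vCPU, 1 vCPU left
host 3: place 3 vCPU, 4 vCPU left
host 10: place 10 vCPU, 6 vCPU left
host 2: place 1 vCPU, 0 vCPU left
host 11: place 15 vCPU, 1 vCPU left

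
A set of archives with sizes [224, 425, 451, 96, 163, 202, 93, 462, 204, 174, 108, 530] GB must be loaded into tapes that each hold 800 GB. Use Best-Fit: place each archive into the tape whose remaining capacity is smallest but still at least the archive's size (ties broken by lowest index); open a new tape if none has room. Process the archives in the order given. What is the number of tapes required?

tape 1: place 224 GB, 576 GB left
tape 1: place 425 GB, 151 GB left
tape 2: place 451 GB, 349 GB left
tape 1: place 96 GB, 55 GB left
tape 2: place 163 GB, 186 GB left
tape 3: place 202 GB, 598 GB left
tape 2: place 93 GB, 93 GB left
tape 3: place 462 GB, 136 GB left
tape 4: place 204 GB, 596 GB left
tape 4: place 174 GB, 422 GB left
tape 3: place 108 GB, 28 GB left
tape 5: place 530 GB, 270 GB left

5 tapes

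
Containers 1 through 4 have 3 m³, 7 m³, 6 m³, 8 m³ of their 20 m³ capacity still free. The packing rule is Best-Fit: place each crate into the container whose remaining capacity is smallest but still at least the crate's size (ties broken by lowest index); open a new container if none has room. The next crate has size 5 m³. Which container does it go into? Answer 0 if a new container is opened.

3

Containers with room: container 2 (7 m³), container 3 (6 m³), container 4 (8 m³).
Tightest fit is container 3 with 6 m³ free.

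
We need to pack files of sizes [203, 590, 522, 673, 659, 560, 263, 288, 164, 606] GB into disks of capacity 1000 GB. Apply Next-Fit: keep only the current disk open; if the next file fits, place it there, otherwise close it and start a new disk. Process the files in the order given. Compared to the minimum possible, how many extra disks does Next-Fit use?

Next-Fit: [203,590] [522] [673] [659] [560,263] [288,164] [606] → 7 disks.
6 files exceed 500 GB (half the capacity), and no two of those can share a disk, so at least 6 disks are needed.
An optimal packing achieves that bound: [673,288] [659,263] [606,203,164] [590] [560] [522] → 6 disks.
Excess: 7 − 6 = 1.

1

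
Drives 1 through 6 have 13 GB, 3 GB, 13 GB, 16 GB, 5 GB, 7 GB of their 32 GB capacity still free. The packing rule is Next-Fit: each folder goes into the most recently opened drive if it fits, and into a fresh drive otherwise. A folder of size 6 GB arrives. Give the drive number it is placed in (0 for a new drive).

Next-Fit only looks at drive 6, which has 7 GB free.
6 GB fits there.

6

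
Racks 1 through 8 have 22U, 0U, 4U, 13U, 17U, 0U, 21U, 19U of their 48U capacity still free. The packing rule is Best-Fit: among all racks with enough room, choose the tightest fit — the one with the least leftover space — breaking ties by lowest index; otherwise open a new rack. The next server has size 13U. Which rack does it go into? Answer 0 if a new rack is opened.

4

Racks with room: rack 1 (22U), rack 4 (13U), rack 5 (17U), rack 7 (21U), rack 8 (19U).
Tightest fit is rack 4 with 13U free.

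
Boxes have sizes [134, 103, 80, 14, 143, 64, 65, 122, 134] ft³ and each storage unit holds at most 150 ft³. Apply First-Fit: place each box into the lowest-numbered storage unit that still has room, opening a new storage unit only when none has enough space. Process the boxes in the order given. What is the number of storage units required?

134 ft³ → storage unit 1 (remaining 16 ft³)
103 ft³ → storage unit 2 (remaining 47 ft³)
80 ft³ → storage unit 3 (remaining 70 ft³)
14 ft³ → storage unit 1 (remaining 2 ft³)
143 ft³ → storage unit 4 (remaining 7 ft³)
64 ft³ → storage unit 3 (remaining 6 ft³)
65 ft³ → storage unit 5 (remaining 85 ft³)
122 ft³ → storage unit 6 (remaining 28 ft³)
134 ft³ → storage unit 7 (remaining 16 ft³)
Final storage units: [134,14] [103] [80,64] [143] [65] [122] [134].

7 storage units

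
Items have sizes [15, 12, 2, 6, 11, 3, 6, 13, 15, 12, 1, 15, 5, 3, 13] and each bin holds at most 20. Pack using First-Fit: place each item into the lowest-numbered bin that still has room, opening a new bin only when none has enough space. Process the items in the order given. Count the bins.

8

Put 15 in bin 1; 5 remain.
Put 12 in bin 2; 8 remain.
Put 2 in bin 1; 3 remain.
Put 6 in bin 2; 2 remain.
Put 11 in bin 3; 9 remain.
Put 3 in bin 1; 0 remain.
Put 6 in bin 3; 3 remain.
Put 13 in bin 4; 7 remain.
Put 15 in bin 5; 5 remain.
Put 12 in bin 6; 8 remain.
Put 1 in bin 2; 1 remain.
Put 15 in bin 7; 5 remain.
Put 5 in bin 4; 2 remain.
Put 3 in bin 3; 0 remain.
Put 13 in bin 8; 7 remain.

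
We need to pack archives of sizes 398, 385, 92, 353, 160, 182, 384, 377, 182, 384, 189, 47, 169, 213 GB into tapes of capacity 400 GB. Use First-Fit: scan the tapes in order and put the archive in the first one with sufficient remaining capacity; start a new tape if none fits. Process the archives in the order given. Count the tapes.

10 tapes

tape 1: place 398 GB, 2 GB left
tape 2: place 385 GB, 15 GB left
tape 3: place 92 GB, 308 GB left
tape 4: place 353 GB, 47 GB left
tape 3: place 160 GB, 148 GB left
tape 5: place 182 GB, 218 GB left
tape 6: place 384 GB, 16 GB left
tape 7: place 377 GB, 23 GB left
tape 5: place 182 GB, 36 GB left
tape 8: place 384 GB, 16 GB left
tape 9: place 189 GB, 211 GB left
tape 3: place 47 GB, 101 GB left
tape 9: place 169 GB, 42 GB left
tape 10: place 213 GB, 187 GB left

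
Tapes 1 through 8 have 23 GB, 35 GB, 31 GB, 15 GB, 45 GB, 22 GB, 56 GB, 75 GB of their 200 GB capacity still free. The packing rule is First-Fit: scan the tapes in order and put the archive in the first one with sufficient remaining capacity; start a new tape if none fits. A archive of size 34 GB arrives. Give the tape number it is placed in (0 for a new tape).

Tapes with room: tape 2 (35 GB), tape 5 (45 GB), tape 7 (56 GB), tape 8 (75 GB).
The first with room is tape 2.

2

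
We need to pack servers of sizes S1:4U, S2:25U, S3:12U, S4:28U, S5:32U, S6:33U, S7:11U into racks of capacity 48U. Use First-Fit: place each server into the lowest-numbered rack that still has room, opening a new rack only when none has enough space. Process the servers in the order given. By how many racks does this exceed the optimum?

First-Fit: [4,25,12] [28,11] [32] [33] → 4 racks.
Total size 145U; any packing needs at least ⌈145/48⌉ = 4 racks.
So 4 is already optimal.

0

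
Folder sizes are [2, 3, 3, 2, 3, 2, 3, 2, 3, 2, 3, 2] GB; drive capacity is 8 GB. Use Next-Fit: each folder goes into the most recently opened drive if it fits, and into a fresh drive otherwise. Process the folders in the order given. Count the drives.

2 GB → drive 1 (remaining 6 GB)
3 GB → drive 1 (remaining 3 GB)
3 GB → drive 1 (remaining 0 GB)
2 GB → drive 2 (remaining 6 GB)
3 GB → drive 2 (remaining 3 GB)
2 GB → drive 2 (remaining 1 GB)
3 GB → drive 3 (remaining 5 GB)
2 GB → drive 3 (remaining 3 GB)
3 GB → drive 3 (remaining 0 GB)
2 GB → drive 4 (remaining 6 GB)
3 GB → drive 4 (remaining 3 GB)
2 GB → drive 4 (remaining 1 GB)

4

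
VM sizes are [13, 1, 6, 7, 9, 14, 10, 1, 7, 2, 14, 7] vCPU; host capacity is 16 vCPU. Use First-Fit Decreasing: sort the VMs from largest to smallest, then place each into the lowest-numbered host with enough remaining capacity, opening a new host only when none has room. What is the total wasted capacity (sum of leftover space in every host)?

Sorted descending: 14, 14, 13, 10, 9, 7, 7, 7, 6, 2, 1, 1.
Put 14 vCPU in host 1; 2 vCPU remain.
Put 14 vCPU in host 2; 2 vCPU remain.
Put 13 vCPU in host 3; 3 vCPU remain.
Put 10 vCPU in host 4; 6 vCPU remain.
Put 9 vCPU in host 5; 7 vCPU remain.
Put 7 vCPU in host 5; 0 vCPU remain.
Put 7 vCPU in host 6; 9 vCPU remain.
Put 7 vCPU in host 6; 2 vCPU remain.
Put 6 vCPU in host 4; 0 vCPU remain.
Put 2 vCPU in host 1; 0 vCPU remain.
Put 1 vCPU in host 2; 1 vCPU remain.
Put 1 vCPU in host 2; 0 vCPU remain.
6 hosts × 16 vCPU = 96 vCPU; used 91 vCPU; unused 5 vCPU.

5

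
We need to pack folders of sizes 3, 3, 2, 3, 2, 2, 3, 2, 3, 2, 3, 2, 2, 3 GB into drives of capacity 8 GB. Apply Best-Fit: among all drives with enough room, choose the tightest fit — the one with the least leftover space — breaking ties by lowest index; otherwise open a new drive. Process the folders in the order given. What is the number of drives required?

5 drives

3 GB → drive 1 (remaining 5 GB)
3 GB → drive 1 (remaining 2 GB)
2 GB → drive 1 (remaining 0 GB)
3 GB → drive 2 (remaining 5 GB)
2 GB → drive 2 (remaining 3 GB)
2 GB → drive 2 (remaining 1 GB)
3 GB → drive 3 (remaining 5 GB)
2 GB → drive 3 (remaining 3 GB)
3 GB → drive 3 (remaining 0 GB)
2 GB → drive 4 (remaining 6 GB)
3 GB → drive 4 (remaining 3 GB)
2 GB → drive 4 (remaining 1 GB)
2 GB → drive 5 (remaining 6 GB)
3 GB → drive 5 (remaining 3 GB)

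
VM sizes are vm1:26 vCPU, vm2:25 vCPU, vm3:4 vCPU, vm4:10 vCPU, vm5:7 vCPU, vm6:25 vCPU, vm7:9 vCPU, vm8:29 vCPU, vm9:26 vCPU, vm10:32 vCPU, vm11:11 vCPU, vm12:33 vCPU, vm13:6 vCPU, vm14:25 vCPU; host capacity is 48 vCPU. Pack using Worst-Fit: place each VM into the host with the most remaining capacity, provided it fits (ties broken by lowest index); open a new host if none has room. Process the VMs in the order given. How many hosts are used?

8

vm1 (26 vCPU) → host 1 (remaining 22 vCPU)
vm2 (25 vCPU) → host 2 (remaining 23 vCPU)
vm3 (4 vCPU) → host 2 (remaining 19 vCPU)
vm4 (10 vCPU) → host 1 (remaining 12 vCPU)
vm5 (7 vCPU) → host 2 (remaining 12 vCPU)
vm6 (25 vCPU) → host 3 (remaining 23 vCPU)
vm7 (9 vCPU) → host 3 (remaining 14 vCPU)
vm8 (29 vCPU) → host 4 (remaining 19 vCPU)
vm9 (26 vCPU) → host 5 (remaining 22 vCPU)
vm10 (32 vCPU) → host 6 (remaining 16 vCPU)
vm11 (11 vCPU) → host 5 (remaining 11 vCPU)
vm12 (33 vCPU) → host 7 (remaining 15 vCPU)
vm13 (6 vCPU) → host 4 (remaining 13 vCPU)
vm14 (25 vCPU) → host 8 (remaining 23 vCPU)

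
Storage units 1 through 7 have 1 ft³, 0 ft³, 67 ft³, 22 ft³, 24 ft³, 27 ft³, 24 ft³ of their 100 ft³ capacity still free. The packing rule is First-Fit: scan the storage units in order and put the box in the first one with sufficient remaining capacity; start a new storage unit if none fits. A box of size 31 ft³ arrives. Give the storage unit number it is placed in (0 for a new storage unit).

3

Storage units with room: storage unit 3 (67 ft³).
The first with room is storage unit 3.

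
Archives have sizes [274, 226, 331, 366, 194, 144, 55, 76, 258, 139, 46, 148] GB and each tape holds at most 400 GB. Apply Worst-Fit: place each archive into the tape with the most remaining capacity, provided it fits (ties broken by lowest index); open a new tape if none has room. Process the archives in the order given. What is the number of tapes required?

Put 274 GB in tape 1; 126 GB remain.
Put 226 GB in tape 2; 174 GB remain.
Put 331 GB in tape 3; 69 GB remain.
Put 366 GB in tape 4; 34 GB remain.
Put 194 GB in tape 5; 206 GB remain.
Put 144 GB in tape 5; 62 GB remain.
Put 55 GB in tape 2; 119 GB remain.
Put 76 GB in tape 1; 50 GB remain.
Put 258 GB in tape 6; 142 GB remain.
Put 139 GB in tape 6; 3 GB remain.
Put 46 GB in tape 2; 73 GB remain.
Put 148 GB in tape 7; 252 GB remain.

7 tapes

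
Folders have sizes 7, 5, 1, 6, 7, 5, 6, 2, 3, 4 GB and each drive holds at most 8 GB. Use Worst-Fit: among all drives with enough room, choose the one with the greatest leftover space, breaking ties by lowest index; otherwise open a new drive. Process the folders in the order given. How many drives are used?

7

7 GB → drive 1 (remaining 1 GB)
5 GB → drive 2 (remaining 3 GB)
1 GB → drive 2 (remaining 2 GB)
6 GB → drive 3 (remaining 2 GB)
7 GB → drive 4 (remaining 1 GB)
5 GB → drive 5 (remaining 3 GB)
6 GB → drive 6 (remaining 2 GB)
2 GB → drive 5 (remaining 1 GB)
3 GB → drive 7 (remaining 5 GB)
4 GB → drive 7 (remaining 1 GB)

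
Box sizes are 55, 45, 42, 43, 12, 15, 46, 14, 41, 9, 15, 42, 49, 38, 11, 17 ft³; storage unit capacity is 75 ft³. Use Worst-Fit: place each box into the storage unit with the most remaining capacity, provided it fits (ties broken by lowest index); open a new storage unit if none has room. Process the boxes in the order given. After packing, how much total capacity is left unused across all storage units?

Put 55 ft³ in storage unit 1; 20 ft³ remain.
Put 45 ft³ in storage unit 2; 30 ft³ remain.
Put 42 ft³ in storage unit 3; 33 ft³ remain.
Put 43 ft³ in storage unit 4; 32 ft³ remain.
Put 12 ft³ in storage unit 3; 21 ft³ remain.
Put 15 ft³ in storage unit 4; 17 ft³ remain.
Put 46 ft³ in storage unit 5; 29 ft³ remain.
Put 14 ft³ in storage unit 2; 16 ft³ remain.
Put 41 ft³ in storage unit 6; 34 ft³ remain.
Put 9 ft³ in storage unit 6; 25 ft³ remain.
Put 15 ft³ in storage unit 5; 14 ft³ remain.
Put 42 ft³ in storage unit 7; 33 ft³ remain.
Put 49 ft³ in storage unit 8; 26 ft³ remain.
Put 38 ft³ in storage unit 9; 37 ft³ remain.
Put 11 ft³ in storage unit 9; 26 ft³ remain.
Put 17 ft³ in storage unit 7; 16 ft³ remain.
9 storage units × 75 ft³ = 675 ft³; used 494 ft³; unused 181 ft³.

181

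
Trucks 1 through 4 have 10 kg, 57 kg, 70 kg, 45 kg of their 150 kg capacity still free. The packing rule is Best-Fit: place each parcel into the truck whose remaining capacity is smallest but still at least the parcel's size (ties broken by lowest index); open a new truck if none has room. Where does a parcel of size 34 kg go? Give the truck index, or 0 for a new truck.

Trucks with room: truck 2 (57 kg), truck 3 (70 kg), truck 4 (45 kg).
Tightest fit is truck 4 with 45 kg free.

4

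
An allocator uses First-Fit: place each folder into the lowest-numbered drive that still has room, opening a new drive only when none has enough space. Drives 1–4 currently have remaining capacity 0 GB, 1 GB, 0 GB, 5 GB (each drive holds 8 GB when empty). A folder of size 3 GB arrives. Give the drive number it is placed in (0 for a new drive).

Drives with room: drive 4 (5 GB).
The first with room is drive 4.

4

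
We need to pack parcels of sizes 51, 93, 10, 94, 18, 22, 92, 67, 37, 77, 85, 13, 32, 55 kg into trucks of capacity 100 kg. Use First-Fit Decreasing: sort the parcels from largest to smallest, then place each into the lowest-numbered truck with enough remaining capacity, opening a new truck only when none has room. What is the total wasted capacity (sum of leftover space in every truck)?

54

Sorted descending: 94, 93, 92, 85, 77, 67, 55, 51, 37, 32, 22, 18, 13, 10.
Put 94 kg in truck 1; 6 kg remain.
Put 93 kg in truck 2; 7 kg remain.
Put 92 kg in truck 3; 8 kg remain.
Put 85 kg in truck 4; 15 kg remain.
Put 77 kg in truck 5; 23 kg remain.
Put 67 kg in truck 6; 33 kg remain.
Put 55 kg in truck 7; 45 kg remain.
Put 51 kg in truck 8; 49 kg remain.
Put 37 kg in truck 7; 8 kg remain.
Put 32 kg in truck 6; 1 kg remain.
Put 22 kg in truck 5; 1 kg remain.
Put 18 kg in truck 8; 31 kg remain.
Put 13 kg in truck 4; 2 kg remain.
Put 10 kg in truck 8; 21 kg remain.
8 trucks × 100 kg = 800 kg; used 746 kg; unused 54 kg.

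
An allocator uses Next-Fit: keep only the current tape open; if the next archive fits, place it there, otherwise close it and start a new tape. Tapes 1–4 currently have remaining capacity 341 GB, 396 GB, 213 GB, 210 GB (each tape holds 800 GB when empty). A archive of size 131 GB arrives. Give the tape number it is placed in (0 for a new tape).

4

Next-Fit only looks at tape 4, which has 210 GB free.
131 GB fits there.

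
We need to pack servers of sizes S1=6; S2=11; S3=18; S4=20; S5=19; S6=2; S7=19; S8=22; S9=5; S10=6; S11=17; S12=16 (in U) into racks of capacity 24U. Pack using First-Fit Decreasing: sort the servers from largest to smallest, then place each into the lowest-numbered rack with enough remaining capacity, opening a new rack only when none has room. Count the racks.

Sorted descending: 22, 20, 19, 19, 18, 17, 16, 11, 6, 6, 5, 2.
Put 22U in rack 1; 2U remain.
Put 20U in rack 2; 4U remain.
Put 19U in rack 3; 5U remain.
Put 19U in rack 4; 5U remain.
Put 18U in rack 5; 6U remain.
Put 17U in rack 6; 7U remain.
Put 16U in rack 7; 8U remain.
Put 11U in rack 8; 13U remain.
Put 6U in rack 5; 0U remain.
Put 6U in rack 6; 1U remain.
Put 5U in rack 3; 0U remain.
Put 2U in rack 1; 0U remain.

8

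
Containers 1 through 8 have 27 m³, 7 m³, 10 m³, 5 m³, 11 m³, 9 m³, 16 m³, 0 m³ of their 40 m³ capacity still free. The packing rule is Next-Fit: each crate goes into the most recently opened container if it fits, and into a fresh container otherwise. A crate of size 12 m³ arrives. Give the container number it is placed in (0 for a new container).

Next-Fit only looks at container 8, which has 0 m³ free.
12 m³ does not fit, so a new container is opened.

0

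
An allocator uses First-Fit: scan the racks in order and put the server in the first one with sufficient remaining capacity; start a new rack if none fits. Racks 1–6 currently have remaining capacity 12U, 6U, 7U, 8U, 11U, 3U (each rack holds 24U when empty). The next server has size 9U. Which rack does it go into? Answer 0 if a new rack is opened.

1

Racks with room: rack 1 (12U), rack 5 (11U).
The first with room is rack 1.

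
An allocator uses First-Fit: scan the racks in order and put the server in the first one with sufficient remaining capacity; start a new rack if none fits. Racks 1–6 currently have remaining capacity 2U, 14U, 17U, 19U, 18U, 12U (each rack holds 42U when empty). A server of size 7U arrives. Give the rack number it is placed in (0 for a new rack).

Racks with room: rack 2 (14U), rack 3 (17U), rack 4 (19U), rack 5 (18U), rack 6 (12U).
The first with room is rack 2.

2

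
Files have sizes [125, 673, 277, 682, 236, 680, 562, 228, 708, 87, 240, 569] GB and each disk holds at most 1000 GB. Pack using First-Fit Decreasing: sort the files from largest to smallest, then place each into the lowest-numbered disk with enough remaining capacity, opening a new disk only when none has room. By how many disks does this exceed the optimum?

0

First-Fit Decreasing: [708,277] [682,240] [680,236] [673,228,87] [569,125] [562] → 6 disks.
Total size 5067 GB; any packing needs at least ⌈5067/1000⌉ = 6 disks.
So 6 is already optimal.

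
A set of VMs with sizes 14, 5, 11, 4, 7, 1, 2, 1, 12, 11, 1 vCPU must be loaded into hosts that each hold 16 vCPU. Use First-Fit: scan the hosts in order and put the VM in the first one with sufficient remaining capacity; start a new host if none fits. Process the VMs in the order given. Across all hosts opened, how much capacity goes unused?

14 vCPU → host 1 (remaining 2 vCPU)
5 vCPU → host 2 (remaining 11 vCPU)
11 vCPU → host 2 (remaining 0 vCPU)
4 vCPU → host 3 (remaining 12 vCPU)
7 vCPU → host 3 (remaining 5 vCPU)
1 vCPU → host 1 (remaining 1 vCPU)
2 vCPU → host 3 (remaining 3 vCPU)
1 vCPU → host 1 (remaining 0 vCPU)
12 vCPU → host 4 (remaining 4 vCPU)
11 vCPU → host 5 (remaining 5 vCPU)
1 vCPU → host 3 (remaining 2 vCPU)
5 hosts × 16 vCPU = 80 vCPU; used 69 vCPU; unused 11 vCPU.

11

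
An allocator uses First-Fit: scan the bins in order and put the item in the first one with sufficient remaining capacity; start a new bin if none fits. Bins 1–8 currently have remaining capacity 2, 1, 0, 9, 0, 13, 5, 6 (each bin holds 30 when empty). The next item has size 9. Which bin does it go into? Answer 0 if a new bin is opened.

4

Bins with room: bin 4 (9), bin 6 (13).
The first with room is bin 4.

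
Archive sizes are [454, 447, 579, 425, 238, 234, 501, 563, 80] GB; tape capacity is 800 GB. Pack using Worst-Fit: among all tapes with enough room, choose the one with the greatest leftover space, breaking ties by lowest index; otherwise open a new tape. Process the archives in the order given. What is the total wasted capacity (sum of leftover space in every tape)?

1279

Put 454 GB in tape 1; 346 GB remain.
Put 447 GB in tape 2; 353 GB remain.
Put 579 GB in tape 3; 221 GB remain.
Put 425 GB in tape 4; 375 GB remain.
Put 238 GB in tape 4; 137 GB remain.
Put 234 GB in tape 2; 119 GB remain.
Put 501 GB in tape 5; 299 GB remain.
Put 563 GB in tape 6; 237 GB remain.
Put 80 GB in tape 1; 266 GB remain.
6 tapes × 800 GB = 4800 GB; used 3521 GB; unused 1279 GB.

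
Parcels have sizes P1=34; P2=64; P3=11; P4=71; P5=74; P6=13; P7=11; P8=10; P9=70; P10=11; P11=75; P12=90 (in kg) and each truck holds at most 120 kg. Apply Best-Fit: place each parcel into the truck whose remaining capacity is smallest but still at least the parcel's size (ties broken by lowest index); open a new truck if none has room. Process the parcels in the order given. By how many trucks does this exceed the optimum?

Best-Fit: [34,64,11,11] [71] [74,13,10,11] [70] [75] [90] → 6 trucks.
6 parcels exceed 60 kg (half the capacity), and no two of those can share a truck, so at least 6 trucks are needed.
So 6 is already optimal.

0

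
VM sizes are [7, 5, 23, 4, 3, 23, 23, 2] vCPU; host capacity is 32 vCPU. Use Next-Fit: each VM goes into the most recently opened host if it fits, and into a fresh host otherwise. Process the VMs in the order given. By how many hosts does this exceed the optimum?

1

Next-Fit: [7,5] [23,4,3] [23] [23,2] → 4 hosts.
Total size 90 vCPU; any packing needs at least ⌈90/32⌉ = 3 hosts.
An optimal packing achieves that bound: [23,7,2] [23,5,4] [23,3] → 3 hosts.
Excess: 4 − 3 = 1.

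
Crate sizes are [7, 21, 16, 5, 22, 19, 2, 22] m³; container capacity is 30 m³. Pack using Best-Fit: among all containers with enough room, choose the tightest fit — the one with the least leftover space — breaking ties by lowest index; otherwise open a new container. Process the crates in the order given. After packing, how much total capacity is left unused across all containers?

7 m³ → container 1 (remaining 23 m³)
21 m³ → container 1 (remaining 2 m³)
16 m³ → container 2 (remaining 14 m³)
5 m³ → container 2 (remaining 9 m³)
22 m³ → container 3 (remaining 8 m³)
19 m³ → container 4 (remaining 11 m³)
2 m³ → container 1 (remaining 0 m³)
22 m³ → container 5 (remaining 8 m³)
5 containers × 30 m³ = 150 m³; used 114 m³; unused 36 m³.

36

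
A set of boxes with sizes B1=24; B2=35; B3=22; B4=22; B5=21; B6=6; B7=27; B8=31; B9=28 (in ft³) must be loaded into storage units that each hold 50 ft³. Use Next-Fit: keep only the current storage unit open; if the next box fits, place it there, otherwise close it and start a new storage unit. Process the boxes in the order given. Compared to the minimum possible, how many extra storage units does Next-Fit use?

Next-Fit: [24] [35] [22,22] [21,6] [27] [31] [28] → 7 storage units.
Total size 216 ft³; any packing needs at least ⌈216/50⌉ = 5 storage units.
An optimal packing achieves that bound: [35,6] [31] [28,22] [27,22] [24,21] → 5 storage units.
Excess: 7 − 5 = 2.

2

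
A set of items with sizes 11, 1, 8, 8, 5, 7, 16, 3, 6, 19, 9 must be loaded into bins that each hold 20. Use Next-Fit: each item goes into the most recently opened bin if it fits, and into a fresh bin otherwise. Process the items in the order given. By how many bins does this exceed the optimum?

1

Next-Fit: [11,1,8] [8,5,7] [16,3] [6] [19] [9] → 6 bins.
Total size 93; any packing needs at least ⌈93/20⌉ = 5 bins.
An optimal packing achieves that bound: [19,1] [16,3] [11,9] [8,8] [7,6,5] → 5 bins.
Excess: 6 − 5 = 1.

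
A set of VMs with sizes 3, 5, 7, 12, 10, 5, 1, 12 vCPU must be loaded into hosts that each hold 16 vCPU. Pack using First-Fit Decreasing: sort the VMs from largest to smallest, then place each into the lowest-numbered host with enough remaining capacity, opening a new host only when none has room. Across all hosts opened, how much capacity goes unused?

Sorted descending: 12, 12, 10, 7, 5, 5, 3, 1.
host 1: place 12 vCPU, 4 vCPU left
host 2: place 12 vCPU, 4 vCPU left
host 3: place 10 vCPU, 6 vCPU left
host 4: place 7 vCPU, 9 vCPU left
host 3: place 5 vCPU, 1 vCPU left
host 4: place 5 vCPU, 4 vCPU left
host 1: place 3 vCPU, 1 vCPU left
host 1: place 1 vCPU, 0 vCPU left
4 hosts × 16 vCPU = 64 vCPU; used 55 vCPU; unused 9 vCPU.

9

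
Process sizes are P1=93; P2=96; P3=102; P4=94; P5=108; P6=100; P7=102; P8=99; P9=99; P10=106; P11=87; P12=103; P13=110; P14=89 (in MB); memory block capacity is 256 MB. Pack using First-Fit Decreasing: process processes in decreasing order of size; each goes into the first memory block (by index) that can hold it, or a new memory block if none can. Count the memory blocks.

Sorted descending: 110, 108, 106, 103, 102, 102, 100, 99, 99, 96, 94, 93, 89, 87.
110 MB → memory block 1 (remaining 146 MB)
108 MB → memory block 1 (remaining 38 MB)
106 MB → memory block 2 (remaining 150 MB)
103 MB → memory block 2 (remaining 47 MB)
102 MB → memory block 3 (remaining 154 MB)
102 MB → memory block 3 (remaining 52 MB)
100 MB → memory block 4 (remaining 156 MB)
99 MB → memory block 4 (remaining 57 MB)
99 MB → memory block 5 (remaining 157 MB)
96 MB → memory block 5 (remaining 61 MB)
94 MB → memory block 6 (remaining 162 MB)
93 MB → memory block 6 (remaining 69 MB)
89 MB → memory block 7 (remaining 167 MB)
87 MB → memory block 7 (remaining 80 MB)
Final memory blocks: [110,108] [106,103] [102,102] [100,99] [99,96] [94,93] [89,87].

7 memory blocks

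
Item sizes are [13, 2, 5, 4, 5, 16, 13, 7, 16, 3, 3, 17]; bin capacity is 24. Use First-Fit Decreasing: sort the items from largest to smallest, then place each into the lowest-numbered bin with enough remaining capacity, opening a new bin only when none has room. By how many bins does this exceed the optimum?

First-Fit Decreasing: [17,7] [16,5,3] [16,5,3] [13,4,2] [13] → 5 bins.
Total size 104; any packing needs at least ⌈104/24⌉ = 5 bins.
So 5 is already optimal.

0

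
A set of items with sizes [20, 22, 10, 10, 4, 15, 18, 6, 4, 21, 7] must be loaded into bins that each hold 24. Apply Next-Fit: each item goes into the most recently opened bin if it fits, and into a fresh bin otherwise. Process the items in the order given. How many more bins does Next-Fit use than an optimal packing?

2

Next-Fit: [20] [22] [10,10,4] [15] [18,6] [4] [21] [7] → 8 bins.
Total size 137; any packing needs at least ⌈137/24⌉ = 6 bins.
An optimal packing achieves that bound: [22] [21] [20,4] [18,6] [15,7] [10,10,4] → 6 bins.
Excess: 8 − 6 = 2.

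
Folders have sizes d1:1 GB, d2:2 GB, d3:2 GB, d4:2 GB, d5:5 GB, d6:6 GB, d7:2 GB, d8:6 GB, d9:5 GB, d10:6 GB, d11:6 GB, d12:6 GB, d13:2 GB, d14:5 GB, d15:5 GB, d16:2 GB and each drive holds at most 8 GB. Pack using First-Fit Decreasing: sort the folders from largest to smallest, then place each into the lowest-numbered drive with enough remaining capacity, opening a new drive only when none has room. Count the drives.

9

Sorted descending: 6, 6, 6, 6, 6, 5, 5, 5, 5, 2, 2, 2, 2, 2, 2, 1.
Put 6 GB in drive 1; 2 GB remain.
Put 6 GB in drive 2; 2 GB remain.
Put 6 GB in drive 3; 2 GB remain.
Put 6 GB in drive 4; 2 GB remain.
Put 6 GB in drive 5; 2 GB remain.
Put 5 GB in drive 6; 3 GB remain.
Put 5 GB in drive 7; 3 GB remain.
Put 5 GB in drive 8; 3 GB remain.
Put 5 GB in drive 9; 3 GB remain.
Put 2 GB in drive 1; 0 GB remain.
Put 2 GB in drive 2; 0 GB remain.
Put 2 GB in drive 3; 0 GB remain.
Put 2 GB in drive 4; 0 GB remain.
Put 2 GB in drive 5; 0 GB remain.
Put 2 GB in drive 6; 1 GB remain.
Put 1 GB in drive 6; 0 GB remain.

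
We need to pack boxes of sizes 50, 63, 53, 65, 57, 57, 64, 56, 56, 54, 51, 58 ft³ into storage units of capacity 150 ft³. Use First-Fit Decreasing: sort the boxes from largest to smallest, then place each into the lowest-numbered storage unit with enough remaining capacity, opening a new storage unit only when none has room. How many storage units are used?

6

Sorted descending: 65, 64, 63, 58, 57, 57, 56, 56, 54, 53, 51, 50.
storage unit 1: place 65 ft³, 85 ft³ left
storage unit 1: place 64 ft³, 21 ft³ left
storage unit 2: place 63 ft³, 87 ft³ left
storage unit 2: place 58 ft³, 29 ft³ left
storage unit 3: place 57 ft³, 93 ft³ left
storage unit 3: place 57 ft³, 36 ft³ left
storage unit 4: place 56 ft³, 94 ft³ left
storage unit 4: place 56 ft³, 38 ft³ left
storage unit 5: place 54 ft³, 96 ft³ left
storage unit 5: place 53 ft³, 43 ft³ left
storage unit 6: place 51 ft³, 99 ft³ left
storage unit 6: place 50 ft³, 49 ft³ left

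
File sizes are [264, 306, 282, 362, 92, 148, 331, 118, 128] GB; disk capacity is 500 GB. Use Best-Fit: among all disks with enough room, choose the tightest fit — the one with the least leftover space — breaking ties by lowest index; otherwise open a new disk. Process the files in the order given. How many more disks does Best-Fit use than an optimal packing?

0

Best-Fit: [264] [306,148] [282,128] [362,92] [331,118] → 5 disks.
Total size 2031 GB; any packing needs at least ⌈2031/500⌉ = 5 disks.
So 5 is already optimal.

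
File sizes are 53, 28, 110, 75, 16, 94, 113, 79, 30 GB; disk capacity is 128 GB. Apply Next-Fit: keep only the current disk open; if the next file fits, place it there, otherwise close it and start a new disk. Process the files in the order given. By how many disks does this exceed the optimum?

1

Next-Fit: [53,28] [110] [75,16] [94] [113] [79,30] → 6 disks.
Total size 598 GB; any packing needs at least ⌈598/128⌉ = 5 disks.
An optimal packing achieves that bound: [113] [110,16] [94,30] [79,28] [75,53] → 5 disks.
Excess: 6 − 5 = 1.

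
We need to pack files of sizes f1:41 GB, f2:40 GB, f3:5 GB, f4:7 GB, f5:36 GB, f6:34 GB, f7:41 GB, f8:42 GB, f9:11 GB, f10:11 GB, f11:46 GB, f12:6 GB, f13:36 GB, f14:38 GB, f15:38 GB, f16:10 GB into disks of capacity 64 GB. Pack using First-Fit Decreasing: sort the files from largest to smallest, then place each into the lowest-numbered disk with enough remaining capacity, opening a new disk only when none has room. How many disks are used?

Sorted descending: 46, 42, 41, 41, 40, 38, 38, 36, 36, 34, 11, 11, 10, 7, 6, 5.
46 GB → disk 1 (remaining 18 GB)
42 GB → disk 2 (remaining 22 GB)
41 GB → disk 3 (remaining 23 GB)
41 GB → disk 4 (remaining 23 GB)
40 GB → disk 5 (remaining 24 GB)
38 GB → disk 6 (remaining 26 GB)
38 GB → disk 7 (remaining 26 GB)
36 GB → disk 8 (remaining 28 GB)
36 GB → disk 9 (remaining 28 GB)
34 GB → disk 10 (remaining 30 GB)
11 GB → disk 1 (remaining 7 GB)
11 GB → disk 2 (remaining 11 GB)
10 GB → disk 2 (remaining 1 GB)
7 GB → disk 1 (remaining 0 GB)
6 GB → disk 3 (remaining 17 GB)
5 GB → disk 3 (remaining 12 GB)
Final disks: [46,11,7] [42,11,10] [41,6,5] [41] [40] [38] [38] [36] [36] [34].

10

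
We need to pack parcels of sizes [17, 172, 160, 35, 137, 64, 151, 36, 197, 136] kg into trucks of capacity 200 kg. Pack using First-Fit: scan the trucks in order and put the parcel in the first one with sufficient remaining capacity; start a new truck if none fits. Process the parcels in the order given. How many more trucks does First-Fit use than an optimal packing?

0

First-Fit: [17,172] [160,35] [137,36] [64,136] [151] [197] → 6 trucks.
Total size 1105 kg; any packing needs at least ⌈1105/200⌉ = 6 trucks.
So 6 is already optimal.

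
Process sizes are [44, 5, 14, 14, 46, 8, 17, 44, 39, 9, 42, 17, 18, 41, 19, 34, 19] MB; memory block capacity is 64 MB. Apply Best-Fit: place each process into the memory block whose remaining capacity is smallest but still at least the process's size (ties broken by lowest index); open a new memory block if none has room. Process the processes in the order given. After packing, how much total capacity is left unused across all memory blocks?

82

Put 44 MB in memory block 1; 20 MB remain.
Put 5 MB in memory block 1; 15 MB remain.
Put 14 MB in memory block 1; 1 MB remain.
Put 14 MB in memory block 2; 50 MB remain.
Put 46 MB in memory block 2; 4 MB remain.
Put 8 MB in memory block 3; 56 MB remain.
Put 17 MB in memory block 3; 39 MB remain.
Put 44 MB in memory block 4; 20 MB remain.
Put 39 MB in memory block 3; 0 MB remain.
Put 9 MB in memory block 4; 11 MB remain.
Put 42 MB in memory block 5; 22 MB remain.
Put 17 MB in memory block 5; 5 MB remain.
Put 18 MB in memory block 6; 46 MB remain.
Put 41 MB in memory block 6; 5 MB remain.
Put 19 MB in memory block 7; 45 MB remain.
Put 34 MB in memory block 7; 11 MB remain.
Put 19 MB in memory block 8; 45 MB remain.
8 memory blocks × 64 MB = 512 MB; used 430 MB; unused 82 MB.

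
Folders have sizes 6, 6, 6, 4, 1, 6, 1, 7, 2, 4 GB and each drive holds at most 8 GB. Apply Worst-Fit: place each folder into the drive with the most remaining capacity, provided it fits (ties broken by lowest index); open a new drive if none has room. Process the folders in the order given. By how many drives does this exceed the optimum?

Worst-Fit: [6,2] [6] [6] [4,1,1] [6] [7] [4] → 7 drives.
Total size 43 GB; any packing needs at least ⌈43/8⌉ = 6 drives.
An optimal packing achieves that bound: [7,1] [6,2] [6,1] [6] [6] [4,4] → 6 drives.
Excess: 7 − 6 = 1.

1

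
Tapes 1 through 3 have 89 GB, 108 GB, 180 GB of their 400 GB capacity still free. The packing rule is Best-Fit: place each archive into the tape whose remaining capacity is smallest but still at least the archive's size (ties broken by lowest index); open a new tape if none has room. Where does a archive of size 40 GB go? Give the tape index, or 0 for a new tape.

1

Tapes with room: tape 1 (89 GB), tape 2 (108 GB), tape 3 (180 GB).
Tightest fit is tape 1 with 89 GB free.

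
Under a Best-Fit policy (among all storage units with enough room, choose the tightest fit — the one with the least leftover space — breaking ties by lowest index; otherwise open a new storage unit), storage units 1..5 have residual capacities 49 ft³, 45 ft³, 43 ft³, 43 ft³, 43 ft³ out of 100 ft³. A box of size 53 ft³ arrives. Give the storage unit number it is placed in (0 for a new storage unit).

No storage unit has ≥ 53 ft³ free, so a new storage unit is opened.

0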